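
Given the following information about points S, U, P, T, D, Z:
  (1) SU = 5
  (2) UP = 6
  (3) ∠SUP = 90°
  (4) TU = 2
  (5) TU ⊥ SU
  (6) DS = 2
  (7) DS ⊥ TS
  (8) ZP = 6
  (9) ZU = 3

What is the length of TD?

Step 1: By the law of cosines on triangle SUT: ST² = 5² + 2² − 2·5·2·cos(90°) = 29, so ST = √29.
Step 2: By the law of cosines on triangle TSD: TD² = √29² + 2² − 2·√29·2·cos(90°) = 33, so TD = √33.

Therefore, the length of TD = √33.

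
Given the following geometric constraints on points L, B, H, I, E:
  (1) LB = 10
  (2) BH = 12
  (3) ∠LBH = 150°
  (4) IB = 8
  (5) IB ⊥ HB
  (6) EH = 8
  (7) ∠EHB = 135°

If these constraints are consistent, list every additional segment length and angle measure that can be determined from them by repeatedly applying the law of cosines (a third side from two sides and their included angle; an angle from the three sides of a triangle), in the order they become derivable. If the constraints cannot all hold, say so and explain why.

The constraints are consistent. Derivable facts, in order:
After 1 step:
- BE ≈ 18.54
- HI = 4·√13
- LH ≈ 21.26
After 2 steps:
- ∠BEH = 27.24°
- ∠BHI = 33.69°
- ∠BHL = 13.6°
- ∠BIH = 56.31°
- ∠BLH = 16.4°
- ∠EBH = 17.76°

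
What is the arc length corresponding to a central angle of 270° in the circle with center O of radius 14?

Arc length = 2πr × θ/360
= 2π × 14 × 3/4
= 21*pi

21*pi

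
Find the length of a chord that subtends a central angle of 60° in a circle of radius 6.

Drop a perpendicular from the center to the chord, bisecting both the chord and the central angle.
Each half-chord = r sin(θ/2) = 6 sin(30°).
The full chord = 2 × 6 × sin(30°) = 6.

6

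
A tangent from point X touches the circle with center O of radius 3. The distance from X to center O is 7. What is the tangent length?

tangent = √(d² - r²) = √(7² - 3²) = √(49 - 9) = √40 = 2*sqrt(10)

2*sqrt(10)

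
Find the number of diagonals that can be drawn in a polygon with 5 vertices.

Each of the 5 vertices connects to 2 non-adjacent vertices via diagonals.
Total connections = 5 × 2 = 10, but each diagonal is counted twice.
Number of diagonals = 10 / 2 = 5.

5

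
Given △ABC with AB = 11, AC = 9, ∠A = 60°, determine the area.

Area = (1/2)(11)(9) sin(60°) = (1/2)(11)(9)(sqrt(3)/2) = 99*sqrt(3)/4

99*sqrt(3)/4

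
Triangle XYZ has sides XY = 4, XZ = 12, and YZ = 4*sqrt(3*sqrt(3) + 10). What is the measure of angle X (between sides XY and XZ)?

By the inverse law of cosines: cos(X) = (XY² + XZ² - YZ²) / (2 × XY × XZ)
cos(X) = (4² + 12² - (4*sqrt(3*sqrt(3) + 10))²) / (2 × 4 × 12)
cos(X) = (16 + 144 - (48*sqrt(3) + 160)) / 96
cos(X) = -sqrt(3)/2
X = arccos(-sqrt(3)/2) = 150°

150°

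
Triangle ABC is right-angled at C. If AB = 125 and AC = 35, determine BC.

Rearranging the Pythagorean theorem to solve for the unknown leg:
leg^2 = hypotenuse^2 - known_leg^2 = 15625 - 1225 = 14400
leg = sqrt(14400) = 120.

120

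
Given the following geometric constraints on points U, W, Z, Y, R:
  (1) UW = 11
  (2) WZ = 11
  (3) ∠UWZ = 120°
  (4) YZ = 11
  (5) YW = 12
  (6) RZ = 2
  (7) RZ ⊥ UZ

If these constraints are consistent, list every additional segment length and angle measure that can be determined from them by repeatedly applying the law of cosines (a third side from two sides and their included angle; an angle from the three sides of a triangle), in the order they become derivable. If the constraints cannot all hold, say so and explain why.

The constraints are consistent. Derivable facts, in order:
After 1 step:
- UZ = 11·√3
- ∠WYZ = 56.94°
- ∠WZY = 66.11°
- ∠YWZ = 56.94°
After 2 steps:
- UR ≈ 19.16
- ∠UZW = 30°
- ∠WUZ = 30°
After 3 steps:
- ∠RUZ = 5.99°
- ∠URZ = 84.01°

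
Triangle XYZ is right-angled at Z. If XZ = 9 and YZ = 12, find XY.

In a right triangle, the square of the hypotenuse equals the sum of the squares of the two legs.
The legs are 9 and 12, so the hypotenuse = sqrt(81 + 144) = sqrt(225) = 15.

15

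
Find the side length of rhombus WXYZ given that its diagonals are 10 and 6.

The diagonals of a rhombus bisect each other at right angles.
Half-diagonals: 10/2 = 5 and 6/2 = 3
side = sqrt(5^2 + 3^2)
side = sqrt(25 + 9)
side = sqrt(34)

sqrt(34)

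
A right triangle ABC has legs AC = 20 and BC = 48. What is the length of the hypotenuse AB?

By the Pythagorean theorem: AB^2 = AC^2 + BC^2
AB^2 = 20^2 + 48^2 = 400 + 2304 = 2704
AB = sqrt(2704) = 52

52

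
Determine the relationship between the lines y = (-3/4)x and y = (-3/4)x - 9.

Slope of line 1: m1 = -3/4
Slope of line 2: m2 = -3/4
Since m1 = m2 = -3/4, the lines are parallel.

Parallel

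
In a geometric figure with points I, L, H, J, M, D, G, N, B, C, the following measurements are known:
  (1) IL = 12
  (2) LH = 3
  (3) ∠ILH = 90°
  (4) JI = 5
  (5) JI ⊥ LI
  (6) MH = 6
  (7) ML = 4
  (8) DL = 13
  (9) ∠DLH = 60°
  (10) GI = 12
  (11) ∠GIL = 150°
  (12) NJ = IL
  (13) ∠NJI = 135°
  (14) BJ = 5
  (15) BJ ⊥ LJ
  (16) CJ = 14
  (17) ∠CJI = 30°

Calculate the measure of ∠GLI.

Step 1: By the law of cosines on triangle LIG: LG² = 12² + 12² − 2·12·12·cos(150°) = 537.42, so LG ≈ 23.18.
Step 2: By the inverse law of cosines on triangle GLI: cos(∠GLI) = (23.18² + 12² − 12²) / (2·23.18·12) = 537.42/556.37 = 0.9659, so ∠GLI = 15°.

Therefore, the measure of angle ∠GLI = 15°.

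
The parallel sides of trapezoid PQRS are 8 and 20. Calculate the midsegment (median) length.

The midsegment of a trapezoid = (base1 + base2) / 2
midsegment = (8 + 20) / 2
midsegment = 28 / 2
midsegment = 14

14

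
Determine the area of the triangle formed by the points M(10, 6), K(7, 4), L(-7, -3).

Shoelace: Area = (1/2)|10(4--3) + 7(-3-6) + -7(6-4)| = (1/2)(7) = 7/2

7/2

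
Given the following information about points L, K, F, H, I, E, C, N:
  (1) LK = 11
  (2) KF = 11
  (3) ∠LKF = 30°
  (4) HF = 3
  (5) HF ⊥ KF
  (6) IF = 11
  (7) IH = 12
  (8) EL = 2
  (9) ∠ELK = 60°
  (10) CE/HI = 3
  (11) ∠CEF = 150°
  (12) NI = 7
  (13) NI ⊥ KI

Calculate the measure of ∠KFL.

Step 1: By the law of cosines on triangle FKL: FL² = 11² + 11² − 2·11·11·cos(30°) = 32.42, so FL ≈ 5.69.
Step 2: By the inverse law of cosines on triangle KFL: cos(∠KFL) = (11² + 5.69² − 11²) / (2·11·5.69) = 32.42/125.27 = 0.2588, so ∠KFL = 75°.

Therefore, the measure of angle ∠KFL = 75°.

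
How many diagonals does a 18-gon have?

Each of the 18 vertices connects to 15 non-adjacent vertices via diagonals.
Total connections = 18 × 15 = 270, but each diagonal is counted twice.
Number of diagonals = 270 / 2 = 135.

135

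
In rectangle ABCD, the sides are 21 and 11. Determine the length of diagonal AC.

d = sqrt(21^2 + 11^2) = sqrt(562)

sqrt(562)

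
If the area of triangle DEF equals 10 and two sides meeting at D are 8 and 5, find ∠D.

sin(C) = 2 * 10 / (8 * 5) = 1/2, so C = arcsin(1/2) = 30°.
Since sin(180° - C) = sin(C), the obtuse angle 150° gives the same area, so C = 30° or C = 150°.

30° or 150°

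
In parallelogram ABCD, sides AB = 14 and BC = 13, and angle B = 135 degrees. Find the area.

Area = 14 * 13 * sin(135°) = 182 * sqrt(2)/2 = 91*sqrt(2)

91*sqrt(2)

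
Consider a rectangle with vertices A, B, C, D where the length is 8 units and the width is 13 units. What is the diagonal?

Using the Pythagorean theorem:
d² = 8² + 13² = 64 + 169 = 233
d = sqrt(233)

sqrt(233)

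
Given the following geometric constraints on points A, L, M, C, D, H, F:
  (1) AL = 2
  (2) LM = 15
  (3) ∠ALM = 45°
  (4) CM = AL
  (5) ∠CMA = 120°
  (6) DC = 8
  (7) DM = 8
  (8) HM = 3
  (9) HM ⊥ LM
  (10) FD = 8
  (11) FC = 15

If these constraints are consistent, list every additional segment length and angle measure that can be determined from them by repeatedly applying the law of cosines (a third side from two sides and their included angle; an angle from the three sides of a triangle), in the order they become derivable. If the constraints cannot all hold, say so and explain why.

The constraints are consistent. Derivable facts, in order:
After 1 step:
- AM ≈ 13.66
- LH = 3·√26
- ∠CDF = 139.27°
- ∠CDM = 14.36°
- ∠CFD = 20.36°
- ∠CMD = 82.82°
- ∠DCF = 20.36°
- ∠DCM = 82.82°
After 2 steps:
- AC ≈ 14.76
- ∠AML = 5.94°
- ∠HLM = 11.31°
- ∠LAM = 129.06°
- ∠LHM = 78.69°
After 3 steps:
- ∠ACM = 53.26°
- ∠CAM = 6.74°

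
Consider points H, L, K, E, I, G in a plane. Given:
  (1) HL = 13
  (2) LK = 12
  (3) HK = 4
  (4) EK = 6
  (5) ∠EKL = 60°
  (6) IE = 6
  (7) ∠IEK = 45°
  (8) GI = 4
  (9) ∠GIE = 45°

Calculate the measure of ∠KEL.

Step 1: By the law of cosines on triangle EKL: EL² = 6² + 12² − 2·6·12·cos(60°) = 108, so EL = 6·√3.
Step 2: By the inverse law of cosines on triangle KEL: cos(∠KEL) = (6² + (6·√3)² − 12²) / (2·6·6·√3) = 0/124.71 = 0, so ∠KEL = 90°.

Therefore, the measure of angle ∠KEL = 90°.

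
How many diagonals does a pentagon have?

Total line segments between 5 vertices = C(5,2) = 10.
Subtract the 5 sides: 10 - 5 = 5 diagonals.

5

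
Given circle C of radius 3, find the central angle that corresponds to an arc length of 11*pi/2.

The full circumference is 2πr = 6*pi.
The arc is 11*pi/2 / 6*pi = 11/12 of the full circle.
So the central angle = 11/12 × 360° = 330°.

330°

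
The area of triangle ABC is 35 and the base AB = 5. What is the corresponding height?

Rearranging the area formula Area = (1/2) * base * height:
height = 2 * Area / base = 2 * 35 / 5 = 14.

14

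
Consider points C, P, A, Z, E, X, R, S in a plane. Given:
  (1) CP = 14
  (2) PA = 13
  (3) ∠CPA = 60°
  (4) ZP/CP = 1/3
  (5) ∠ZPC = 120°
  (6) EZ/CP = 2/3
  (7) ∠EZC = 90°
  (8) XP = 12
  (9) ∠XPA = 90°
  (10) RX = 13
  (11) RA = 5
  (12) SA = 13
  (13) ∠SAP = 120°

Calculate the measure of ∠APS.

Step 1: By the law of cosines on triangle PAS: PS² = 13² + 13² − 2·13·13·cos(120°) = 507, so PS = 13·√3.
Step 2: By the inverse law of cosines on triangle APS: cos(∠APS) = (13² + (13·√3)² − 13²) / (2·13·13·√3) = 507/585.43 = 0.866, so ∠APS = 30°.

Therefore, the measure of angle ∠APS = 30°.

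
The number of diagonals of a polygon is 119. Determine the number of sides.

Using d = n(n - 3)/2, we solve 119 = n(n - 3)/2.
So n(n - 3) = 238.
Testing n = 17: 17 * 14 = 238 = 238. Correct.
The polygon has 17 sides.

17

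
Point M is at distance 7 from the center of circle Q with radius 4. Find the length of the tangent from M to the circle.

The tangent, radius, and line from the external point to the center form a right triangle.
The right angle is where the tangent meets the radius.
By the Pythagorean theorem: tangent² + 4² = 7²
tangent² = 49 - 16 = 33
tangent = sqrt(33)

sqrt(33)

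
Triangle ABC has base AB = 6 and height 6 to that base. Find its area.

A triangle's area is half the area of a rectangle with the same base and height.
Area = (1/2) * 6 * 6 = 18.

18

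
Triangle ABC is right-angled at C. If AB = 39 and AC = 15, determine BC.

By the Pythagorean theorem: BC^2 = AB^2 - AC^2
BC^2 = 39^2 - 15^2 = 1521 - 225 = 1296
BC = sqrt(1296) = 36

36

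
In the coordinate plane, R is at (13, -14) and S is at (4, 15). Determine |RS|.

d = sqrt((-9)^2 + (29)^2) = sqrt(922)

sqrt(922)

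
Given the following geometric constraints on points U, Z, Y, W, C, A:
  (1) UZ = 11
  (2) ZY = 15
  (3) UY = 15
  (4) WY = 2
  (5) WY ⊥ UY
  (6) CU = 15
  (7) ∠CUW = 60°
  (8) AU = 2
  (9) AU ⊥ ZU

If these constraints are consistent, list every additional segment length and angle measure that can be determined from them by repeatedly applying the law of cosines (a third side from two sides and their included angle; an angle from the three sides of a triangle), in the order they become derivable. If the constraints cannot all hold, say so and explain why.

The constraints are consistent. Derivable facts, in order:
After 1 step:
- UW ≈ 15.13
- ZA = 5·√5
- ∠UYZ = 43.02°
- ∠UZY = 68.49°
- ∠YUZ = 68.49°
After 2 steps:
- WC ≈ 15.07
- ∠AZU = 10.3°
- ∠UAZ = 79.7°
- ∠UWY = 82.41°
- ∠WUY = 7.59°
After 3 steps:
- ∠CWU = 59.56°
- ∠UCW = 60.44°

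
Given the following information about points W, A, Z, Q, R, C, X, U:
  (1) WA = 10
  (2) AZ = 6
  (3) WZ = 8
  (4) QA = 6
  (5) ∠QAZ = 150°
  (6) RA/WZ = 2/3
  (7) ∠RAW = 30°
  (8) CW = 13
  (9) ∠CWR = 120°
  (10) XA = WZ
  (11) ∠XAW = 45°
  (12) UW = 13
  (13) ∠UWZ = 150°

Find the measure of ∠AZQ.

Step 1: By the law of cosines on triangle ZAQ: ZQ² = 6² + 6² − 2·6·6·cos(150°) = 134.35, so ZQ ≈ 11.59.
Step 2: By the inverse law of cosines on triangle AZQ: cos(∠AZQ) = (6² + 11.59² − 6²) / (2·6·11.59) = 134.35/139.09 = 0.9659, so ∠AZQ = 15°.

Therefore, the measure of angle ∠AZQ = 15°.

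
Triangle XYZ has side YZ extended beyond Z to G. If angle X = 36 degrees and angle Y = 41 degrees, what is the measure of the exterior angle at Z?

Exterior angle = 36 + 41 = 77 degrees (exterior angle theorem).

77 degrees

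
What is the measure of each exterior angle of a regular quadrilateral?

Each exterior angle of a regular n-gon is 360 / n.
For n = 4: 360 / 4 = 90 degrees.

90 degrees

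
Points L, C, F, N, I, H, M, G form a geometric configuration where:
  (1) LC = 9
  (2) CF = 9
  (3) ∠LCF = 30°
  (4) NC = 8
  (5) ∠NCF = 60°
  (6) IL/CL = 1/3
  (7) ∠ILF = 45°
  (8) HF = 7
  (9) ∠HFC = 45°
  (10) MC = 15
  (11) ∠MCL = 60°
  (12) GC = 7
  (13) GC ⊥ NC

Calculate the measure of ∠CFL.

Step 1: By the law of cosines on triangle FCL: FL² = 9² + 9² − 2·9·9·cos(30°) = 21.7, so FL ≈ 4.66.
Step 2: By the inverse law of cosines on triangle CFL: cos(∠CFL) = (9² + 4.66² − 9²) / (2·9·4.66) = 21.7/83.86 = 0.2588, so ∠CFL = 75°.

Therefore, the measure of angle ∠CFL = 75°.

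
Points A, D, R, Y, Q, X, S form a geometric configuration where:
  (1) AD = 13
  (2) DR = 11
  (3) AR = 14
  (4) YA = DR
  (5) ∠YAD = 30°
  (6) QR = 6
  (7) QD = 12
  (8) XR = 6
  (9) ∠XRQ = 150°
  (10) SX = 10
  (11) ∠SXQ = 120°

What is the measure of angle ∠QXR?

Step 1: By the law of cosines on triangle XRQ: XQ² = 6² + 6² − 2·6·6·cos(150°) = 134.35, so XQ ≈ 11.59.
Step 2: By the inverse law of cosines on triangle QXR: cos(∠QXR) = (11.59² + 6² − 6²) / (2·11.59·6) = 134.35/139.09 = 0.9659, so ∠QXR = 15°.

Therefore, the measure of angle ∠QXR = 15°.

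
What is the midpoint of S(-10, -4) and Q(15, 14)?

The midpoint is the point halfway along the segment.
Move half the horizontal distance: -10 + (15 - -10)/2 = -10 + 25/2 = 5/2
Move half the vertical distance: -4 + (14 - -4)/2 = -4 + 18/2 = 5
Midpoint = (5/2, 5)

(5/2, 5)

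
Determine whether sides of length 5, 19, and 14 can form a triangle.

The longest side is 19. The other two sides sum to 5 + 14 = 19.
Since 19 ≤ 19, the two shorter sides cannot reach around to close the triangle.

No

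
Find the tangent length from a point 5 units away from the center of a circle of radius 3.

The tangent, radius, and line from the external point to the center form a right triangle.
The right angle is where the tangent meets the radius.
By the Pythagorean theorem: tangent² + 3² = 5²
tangent² = 25 - 9 = 16
tangent = 4

4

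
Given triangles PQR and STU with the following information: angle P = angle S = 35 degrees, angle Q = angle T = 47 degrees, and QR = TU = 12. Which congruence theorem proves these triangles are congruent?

The given information matches AAS: Two pairs of corresponding angles and a non-included side are equal (Angle-Angle-Side).

AAS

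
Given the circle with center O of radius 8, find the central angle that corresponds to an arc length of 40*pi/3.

θ = 360 × 40*pi/3 / (2π × 8) = 300° (rearranging arc length formula).

300°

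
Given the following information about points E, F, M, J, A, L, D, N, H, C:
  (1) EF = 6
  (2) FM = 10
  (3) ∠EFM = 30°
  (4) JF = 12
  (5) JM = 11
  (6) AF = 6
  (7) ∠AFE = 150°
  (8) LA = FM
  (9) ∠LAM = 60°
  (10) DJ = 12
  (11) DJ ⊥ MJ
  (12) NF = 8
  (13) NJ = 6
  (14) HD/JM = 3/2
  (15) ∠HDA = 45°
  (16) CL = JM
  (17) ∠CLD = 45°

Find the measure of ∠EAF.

Step 1: By the law of cosines on triangle AFE: AE² = 6² + 6² − 2·6·6·cos(150°) = 134.35, so AE ≈ 11.59.
Step 2: By the inverse law of cosines on triangle EAF: cos(∠EAF) = (11.59² + 6² − 6²) / (2·11.59·6) = 134.35/139.09 = 0.9659, so ∠EAF = 15°.

Therefore, the measure of angle ∠EAF = 15°.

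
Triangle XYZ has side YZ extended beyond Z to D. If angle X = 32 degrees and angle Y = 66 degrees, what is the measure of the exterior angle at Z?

The interior angle at Z is 180 - 32 - 66 = 82 degrees.
The exterior angle and interior angle at Z are supplementary:
Exterior angle = 180 - 82 = 98 degrees.

98 degrees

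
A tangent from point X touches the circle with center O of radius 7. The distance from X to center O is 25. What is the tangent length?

tangent = √(d² - r²) = √(25² - 7²) = √(625 - 49) = √576 = 24

24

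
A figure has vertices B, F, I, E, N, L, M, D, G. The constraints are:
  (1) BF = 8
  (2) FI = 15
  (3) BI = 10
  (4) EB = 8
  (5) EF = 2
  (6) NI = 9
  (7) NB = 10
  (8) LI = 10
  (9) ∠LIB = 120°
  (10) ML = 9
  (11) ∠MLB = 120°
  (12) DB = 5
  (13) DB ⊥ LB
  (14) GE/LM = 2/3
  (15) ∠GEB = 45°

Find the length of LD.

Step 1: By the law of cosines on triangle LIB: LB² = 10² + 10² − 2·10·10·cos(120°) = 300, so LB = 10·√3.
Step 2: By the law of cosines on triangle LBD: LD² = (10·√3)² + 5² − 2·10·√3·5·cos(90°) = 325, so LD = 5·√13.

Therefore, the length of LD = 5·√13.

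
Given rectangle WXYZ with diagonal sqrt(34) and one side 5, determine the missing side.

The diagonal of a rectangle forms a right triangle with the two sides.
Rearranging the Pythagorean theorem: missing side = sqrt(d^2 - known^2).
= sqrt(34 - 25) = sqrt(9) = 3.

3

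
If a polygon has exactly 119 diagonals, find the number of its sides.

Using d = n(n - 3)/2, we solve 119 = n(n - 3)/2.
So n(n - 3) = 238.
Testing n = 17: 17 * 14 = 238 = 238. Correct.
The polygon has 17 sides.

17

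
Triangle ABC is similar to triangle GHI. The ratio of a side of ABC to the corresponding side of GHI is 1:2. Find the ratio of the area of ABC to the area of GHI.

Area ratio = (side ratio)^2 = (1/2)^2 = 1:4.

1:4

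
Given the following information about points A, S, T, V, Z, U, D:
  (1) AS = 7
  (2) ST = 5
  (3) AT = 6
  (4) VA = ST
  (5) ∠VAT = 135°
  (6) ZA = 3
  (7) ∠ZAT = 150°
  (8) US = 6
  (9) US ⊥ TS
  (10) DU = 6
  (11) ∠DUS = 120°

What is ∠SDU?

Step 1: By the law of cosines on triangle DUS: DS² = 6² + 6² − 2·6·6·cos(120°) = 108, so DS = 6·√3.
Step 2: By the inverse law of cosines on triangle SDU: cos(∠SDU) = ((6·√3)² + 6² − 6²) / (2·6·√3·6) = 108/124.71 = 0.866, so ∠SDU = 30°.

Therefore, the measure of angle ∠SDU = 30°.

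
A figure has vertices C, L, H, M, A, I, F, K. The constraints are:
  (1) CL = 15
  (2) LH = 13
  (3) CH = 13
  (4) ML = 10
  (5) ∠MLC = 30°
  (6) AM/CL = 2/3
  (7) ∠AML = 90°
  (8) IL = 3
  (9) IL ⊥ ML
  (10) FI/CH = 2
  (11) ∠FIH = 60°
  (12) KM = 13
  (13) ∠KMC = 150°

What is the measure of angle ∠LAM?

From the given relations: AM = 2/3·CL = 2/3·15 = 10.
Step 1: By the law of cosines on triangle AML: AL² = 10² + 10² − 2·10·10·cos(90°) = 200, so AL = 10·√2.
Step 2: By the inverse law of cosines on triangle LAM: cos(∠LAM) = ((10·√2)² + 10² − 10²) / (2·10·√2·10) = 200/282.84 = 0.7071, so ∠LAM = 45°.

Therefore, the measure of angle ∠LAM = 45°.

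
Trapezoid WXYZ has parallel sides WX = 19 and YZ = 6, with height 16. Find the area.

Area of a trapezoid = (base1 + base2) * height / 2
Area = (19 + 6) * 16 / 2
Area = 25 * 16 / 2
Area = 400 / 2
Area = 200

200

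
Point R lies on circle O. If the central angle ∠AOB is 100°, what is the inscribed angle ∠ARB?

Inscribed angle = 100° / 2 = 50° (inscribed angle theorem).

50°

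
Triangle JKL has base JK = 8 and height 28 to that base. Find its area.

A triangle's area is half the area of a rectangle with the same base and height.
Area = (1/2) * 8 * 28 = 112.

112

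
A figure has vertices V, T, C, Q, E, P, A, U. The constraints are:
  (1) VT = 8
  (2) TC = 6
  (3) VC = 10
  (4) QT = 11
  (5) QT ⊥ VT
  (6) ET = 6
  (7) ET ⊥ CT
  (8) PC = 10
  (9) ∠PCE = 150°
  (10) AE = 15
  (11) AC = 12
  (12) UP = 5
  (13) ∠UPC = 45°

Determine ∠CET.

Step 1: By the law of cosines on triangle ETC: EC² = 6² + 6² − 2·6·6·cos(90°) = 72, so EC = 6·√2.
Step 2: By the inverse law of cosines on triangle CET: cos(∠CET) = ((6·√2)² + 6² − 6²) / (2·6·√2·6) = 72/101.82 = 0.7071, so ∠CET = 45°.

Therefore, the measure of angle ∠CET = 45°.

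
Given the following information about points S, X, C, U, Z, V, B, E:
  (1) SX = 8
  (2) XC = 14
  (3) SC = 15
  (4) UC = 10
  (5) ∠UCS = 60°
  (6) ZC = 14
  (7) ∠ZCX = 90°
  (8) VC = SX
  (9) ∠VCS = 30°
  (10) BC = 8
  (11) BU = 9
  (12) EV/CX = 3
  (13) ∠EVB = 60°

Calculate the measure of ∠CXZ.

Step 1: By the law of cosines on triangle XCZ: XZ² = 14² + 14² − 2·14·14·cos(90°) = 392, so XZ = 14·√2.
Step 2: By the inverse law of cosines on triangle CXZ: cos(∠CXZ) = (14² + (14·√2)² − 14²) / (2·14·14·√2) = 392/554.37 = 0.7071, so ∠CXZ = 45°.

Therefore, the measure of angle ∠CXZ = 45°.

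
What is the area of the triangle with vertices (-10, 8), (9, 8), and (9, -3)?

Using the Shoelace formula for a triangle:
Area = (1/2)|x0(y1 - y2) + x1(y2 - y0) + x2(y0 - y1)|
Area = (1/2)|-10(8 - -3) + 9(-3 - 8) + 9(8 - 8)|
Area = (1/2)|-110 + -99 + 0|
Area = (1/2)|-209|
Area = (1/2)(209)
Area = 209/2

209/2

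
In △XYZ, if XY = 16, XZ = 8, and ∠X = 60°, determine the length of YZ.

Law of cosines: YZ^2 = 16^2 + 8^2 - 2(16)(8)cos(60°) = 192, so YZ = 8*sqrt(3).

8*sqrt(3)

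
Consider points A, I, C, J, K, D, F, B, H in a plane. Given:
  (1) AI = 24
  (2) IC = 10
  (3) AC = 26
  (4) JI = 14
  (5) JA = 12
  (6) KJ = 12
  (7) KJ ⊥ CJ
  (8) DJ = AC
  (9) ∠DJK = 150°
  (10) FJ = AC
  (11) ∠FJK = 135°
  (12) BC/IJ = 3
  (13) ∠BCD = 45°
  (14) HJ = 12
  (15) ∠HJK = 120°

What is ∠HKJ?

Step 1: By the law of cosines on triangle KJH: KH² = 12² + 12² − 2·12·12·cos(120°) = 432, so KH = 12·√3.
Step 2: By the inverse law of cosines on triangle HKJ: cos(∠HKJ) = ((12·√3)² + 12² − 12²) / (2·12·√3·12) = 432/498.83 = 0.866, so ∠HKJ = 30°.

Therefore, the measure of angle ∠HKJ = 30°.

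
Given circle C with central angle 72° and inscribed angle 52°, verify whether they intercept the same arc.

By the inscribed angle theorem, the inscribed angle for a central angle of 72° should be 72° / 2 = 36°.
The given inscribed angle is 52°, which does not equal 36°.
Therefore, no, they do not correspond to the same arc.

No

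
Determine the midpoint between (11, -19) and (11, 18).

The midpoint is the point halfway along the segment.
Move half the horizontal distance: 11 + (11 - 11)/2 = 11 + 0/2 = 11
Move half the vertical distance: -19 + (18 - -19)/2 = -19 + 37/2 = -1/2
Midpoint = (11, -1/2)

(11, -1/2)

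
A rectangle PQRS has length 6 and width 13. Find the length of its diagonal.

Using the Pythagorean theorem:
d² = 6² + 13² = 36 + 169 = 205
d = sqrt(205)

sqrt(205)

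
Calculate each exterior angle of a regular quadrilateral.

Each exterior angle of a regular n-gon is 360 / n.
For n = 4: 360 / 4 = 90 degrees.

90 degrees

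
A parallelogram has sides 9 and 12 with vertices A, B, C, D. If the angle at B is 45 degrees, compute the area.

The area of a parallelogram equals the product of two adjacent sides times the sine of the included angle.
This is because the height equals 12 * sin(45°) = 6*sqrt(2).
Area = 9 * 6*sqrt(2) = 54*sqrt(2)

54*sqrt(2)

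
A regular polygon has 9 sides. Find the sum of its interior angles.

The sum of interior angles of an n-sided polygon is (n - 2) * 180.
For n = 9: (9 - 2) * 180 = 7 * 180 = 1260 degrees.

1260 degrees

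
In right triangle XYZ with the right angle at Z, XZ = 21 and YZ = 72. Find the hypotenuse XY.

In a right triangle, the square of the hypotenuse equals the sum of the squares of the two legs.
The legs are 21 and 72, so the hypotenuse = sqrt(441 + 5184) = sqrt(5625) = 75.

75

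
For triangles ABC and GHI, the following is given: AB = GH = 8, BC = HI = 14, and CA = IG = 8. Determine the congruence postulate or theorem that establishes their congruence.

The given information provides:
AB = GH = 8, BC = HI = 14, and CA = IG = 8
This matches the SSS congruence theorem.
All three pairs of corresponding sides are equal (Side-Side-Side).

SSS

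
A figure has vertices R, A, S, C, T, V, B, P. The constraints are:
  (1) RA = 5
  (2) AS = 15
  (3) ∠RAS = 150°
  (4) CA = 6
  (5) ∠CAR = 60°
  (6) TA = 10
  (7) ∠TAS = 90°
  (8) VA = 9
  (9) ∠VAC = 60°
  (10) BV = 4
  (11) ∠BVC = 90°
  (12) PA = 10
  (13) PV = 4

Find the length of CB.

Step 1: By the law of cosines on triangle CAV: CV² = 6² + 9² − 2·6·9·cos(60°) = 63, so CV = 3·√7.
Step 2: By the law of cosines on triangle CVB: CB² = (3·√7)² + 4² − 2·3·√7·4·cos(90°) = 79, so CB = √79.

Therefore, the length of CB = √79.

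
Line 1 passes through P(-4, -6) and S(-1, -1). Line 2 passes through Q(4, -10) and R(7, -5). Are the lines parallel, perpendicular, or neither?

Slope of line 1: m1 = (-1 - -6)/(-1 - -4) = 5/3 = 5/3
Slope of line 2: m2 = (-5 - -10)/(7 - 4) = 5/3 = 5/3
Since m1 = m2 = 5/3, the lines are parallel.

Parallel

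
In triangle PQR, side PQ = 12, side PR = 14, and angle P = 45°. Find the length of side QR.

By the law of cosines: QR^2 = PQ^2 + PR^2 - 2*PQ*PR*cos(P)
QR^2 = 12^2 + 14^2 - 2*12*14*cos(45°)
QR^2 = 144 + 196 - 336*(sqrt(2)/2)
QR^2 = 340 - 168*sqrt(2)
QR = 2*sqrt(85 - 42*sqrt(2))

2*sqrt(85 - 42*sqrt(2))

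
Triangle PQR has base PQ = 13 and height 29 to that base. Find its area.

A triangle's area is half the area of a rectangle with the same base and height.
Area = (1/2) * 13 * 29 = 377/2.

377/2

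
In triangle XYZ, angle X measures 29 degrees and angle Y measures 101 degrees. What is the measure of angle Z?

The interior angles sum to 180°: angle Z = 180 - 29 - 101 = 50°.
The triangle is obtuse (angles 29°, 101°, 50°).

50 degrees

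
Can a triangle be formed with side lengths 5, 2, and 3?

The longest side is 5. The other two sides sum to 2 + 3 = 5.
Since 5 ≤ 5, the two shorter sides cannot reach around to close the triangle.

No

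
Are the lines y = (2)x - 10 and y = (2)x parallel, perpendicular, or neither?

Slope of line 1: m1 = 2
Slope of line 2: m2 = 2
Since m1 = m2 = 2, the lines are parallel.

Parallel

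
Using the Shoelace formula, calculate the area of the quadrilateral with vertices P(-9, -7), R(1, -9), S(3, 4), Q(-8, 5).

Using the Shoelace formula for a quadrilateral (vertices in order):
Area = (1/2)|sum of (x_i * y_(i+1) - x_(i+1) * y_i)|
Terms: (-9*-9 - 1*-7) = 88, (1*4 - 3*-9) = 31, (3*5 - -8*4) = 47, (-8*-7 - -9*5) = 101
Sum = 267
Area = (1/2)(267) = 267/2

267/2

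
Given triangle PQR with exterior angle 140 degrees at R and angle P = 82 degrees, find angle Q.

angle Q = 140 - 82 = 58 degrees (exterior angle theorem).

58 degrees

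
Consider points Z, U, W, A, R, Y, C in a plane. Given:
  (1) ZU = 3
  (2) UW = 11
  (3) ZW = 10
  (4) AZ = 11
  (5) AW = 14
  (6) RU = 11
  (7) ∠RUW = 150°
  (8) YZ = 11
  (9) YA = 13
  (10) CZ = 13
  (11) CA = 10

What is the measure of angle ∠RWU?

Step 1: By the law of cosines on triangle WUR: WR² = 11² + 11² − 2·11·11·cos(150°) = 451.58, so WR ≈ 21.25.
Step 2: By the inverse law of cosines on triangle RWU: cos(∠RWU) = (21.25² + 11² − 11²) / (2·21.25·11) = 451.58/467.51 = 0.9659, so ∠RWU = 15°.

Therefore, the measure of angle ∠RWU = 15°.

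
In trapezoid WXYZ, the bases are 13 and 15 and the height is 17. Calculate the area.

Area of a trapezoid = (base1 + base2) * height / 2
Area = (13 + 15) * 17 / 2
Area = 28 * 17 / 2
Area = 476 / 2
Area = 238

238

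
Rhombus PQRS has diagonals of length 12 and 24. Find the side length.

The diagonals of a rhombus bisect each other at right angles.
Half-diagonals: 12/2 = 6 and 24/2 = 12
side = sqrt(6^2 + 12^2)
side = sqrt(36 + 144)
side = sqrt(180) = 6*sqrt(5)

6*sqrt(5)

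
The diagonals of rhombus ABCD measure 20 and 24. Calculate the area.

Area = (20 * 24) / 2 = 480 / 2 = 240

240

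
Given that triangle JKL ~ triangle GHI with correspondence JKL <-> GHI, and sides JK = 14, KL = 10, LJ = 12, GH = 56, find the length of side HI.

Similar triangles have proportional sides. Setting up the proportion:
GH / JK = HI / KL
56 / 14 = HI / 10
HI = 10 * 56 / 14 = 40.

40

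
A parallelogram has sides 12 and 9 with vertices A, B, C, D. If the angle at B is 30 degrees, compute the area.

Area = a * b * sin(theta)
Area = 12 * 9 * sin(30 degrees)
Area = 108 * 1/2
Area = 54

54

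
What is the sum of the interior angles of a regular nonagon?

The sum of interior angles of an n-sided polygon is (n - 2) * 180.
For n = 9: (9 - 2) * 180 = 7 * 180 = 1260 degrees.

1260 degrees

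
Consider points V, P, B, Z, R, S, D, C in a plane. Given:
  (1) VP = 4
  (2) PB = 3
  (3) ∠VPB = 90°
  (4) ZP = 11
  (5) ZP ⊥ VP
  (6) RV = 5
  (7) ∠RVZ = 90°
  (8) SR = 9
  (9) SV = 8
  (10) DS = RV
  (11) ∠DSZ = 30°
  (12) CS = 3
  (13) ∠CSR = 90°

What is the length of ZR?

Step 1: By the law of cosines on triangle ZPV: ZV² = 11² + 4² − 2·11·4·cos(90°) = 137, so ZV = √137.
Step 2: By the law of cosines on triangle ZVR: ZR² = √137² + 5² − 2·√137·5·cos(90°) = 162, so ZR = 9·√2.

Therefore, the length of ZR = 9·√2.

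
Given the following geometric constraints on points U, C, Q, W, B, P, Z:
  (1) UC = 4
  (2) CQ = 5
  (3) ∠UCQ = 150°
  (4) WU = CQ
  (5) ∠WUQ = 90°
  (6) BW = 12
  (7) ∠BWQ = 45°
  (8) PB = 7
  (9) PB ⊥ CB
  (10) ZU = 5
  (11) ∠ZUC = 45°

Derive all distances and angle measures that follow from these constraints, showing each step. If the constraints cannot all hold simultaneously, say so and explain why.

The constraints are consistent.

From the given relations:
  WU = CQ = 5

Step 1: From UC = 4, CQ = 5, and ∠UCQ = 150°, by the law of cosines:
  UQ² = UC² + CQ² - 2·UC·CQ·cos(150°) = 16 + 25 + 34.64 = 75.64
  UQ ≈ 8.7

Step 2: From CU = 4, UZ = 5, and ∠CUZ = 45°, by the law of cosines:
  CZ² = CU² + UZ² - 2·CU·UZ·cos(45°) = 16 + 25 - 28.28 = 12.72
  CZ ≈ 3.57

Step 3: From QU = 8.7, UW = 5, and ∠QUW = 90°, by the law of cosines:
  QW² = QU² + UW² - 2·QU·UW·cos(90°) = 75.64 + 25 - 0 = 100.6
  QW ≈ 10.03

Step 4: From UC = 4, UQ = 8.7, CQ = 5, by the inverse law of cosines:
  cos(∠CUQ) = (UC² + UQ² - CQ²) / (2·UC·UQ)
  ∠CUQ = 16.71°

Step 5: From CU = 4, CZ = 3.57, UZ = 5, by the inverse law of cosines:
  cos(∠UCZ) = (CU² + CZ² - UZ²) / (2·CU·CZ)
  ∠UCZ = 82.52°

Step 6: From QC = 5, QU = 8.7, CU = 4, by the inverse law of cosines:
  cos(∠CQU) = (QC² + QU² - CU²) / (2·QC·QU)
  ∠CQU = 13.29°

Step 7: From ZC = 3.57, ZU = 5, CU = 4, by the inverse law of cosines:
  cos(∠CZU) = (ZC² + ZU² - CU²) / (2·ZC·ZU)
  ∠CZU = 52.48°

Step 8: From QW = 10.03, WB = 12, and ∠QWB = 45°, by the law of cosines:
  QB² = QW² + WB² - 2·QW·WB·cos(45°) = 100.6 + 144 - 170.2 = 74.39
  QB ≈ 8.63

Step 9: From QU = 8.7, QW = 10.03, UW = 5, by the inverse law of cosines:
  cos(∠UQW) = (QU² + QW² - UW²) / (2·QU·QW)
  ∠UQW = 29.89°

Step 10: From WQ = 10.03, WU = 5, QU = 8.7, by the inverse law of cosines:
  cos(∠QWU) = (WQ² + WU² - QU²) / (2·WQ·WU)
  ∠QWU = 60.11°

Step 11: From QB = 8.63, QW = 10.03, BW = 12, by the inverse law of cosines:
  cos(∠BQW) = (QB² + QW² - BW²) / (2·QB·QW)
  ∠BQW = 79.67°

Step 12: From BQ = 8.63, BW = 12, QW = 10.03, by the inverse law of cosines:
  cos(∠QBW) = (BQ² + BW² - QW²) / (2·BQ·BW)
  ∠QBW = 55.33°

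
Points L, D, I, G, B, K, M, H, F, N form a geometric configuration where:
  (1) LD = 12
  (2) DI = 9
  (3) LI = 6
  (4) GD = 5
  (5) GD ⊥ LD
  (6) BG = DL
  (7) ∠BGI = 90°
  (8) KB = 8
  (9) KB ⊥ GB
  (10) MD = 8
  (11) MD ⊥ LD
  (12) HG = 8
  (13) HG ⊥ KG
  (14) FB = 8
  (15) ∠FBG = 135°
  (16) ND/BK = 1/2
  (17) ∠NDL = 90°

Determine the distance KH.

From the given relations: BG = DL = 12.
Step 1: By the law of cosines on triangle GBK: GK² = 12² + 8² − 2·12·8·cos(90°) = 208, so GK = 4·√13.
Step 2: By the law of cosines on triangle KGH: KH² = (4·√13)² + 8² − 2·4·√13·8·cos(90°) = 272, so KH = 4·√17.

Therefore, the length of KH = 4·√17.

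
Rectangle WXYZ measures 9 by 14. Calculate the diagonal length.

A rectangle's diagonal splits it into two right triangles, with the diagonal as the hypotenuse.
By the Pythagorean theorem, d^2 = 9^2 + 14^2 = 277.
Therefore d = sqrt(277).

sqrt(277)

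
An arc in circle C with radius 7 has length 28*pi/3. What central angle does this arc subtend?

The full circumference is 2πr = 14*pi.
The arc is 28*pi/3 / 14*pi = 2/3 of the full circle.
So the central angle = 2/3 × 360° = 240°.

240°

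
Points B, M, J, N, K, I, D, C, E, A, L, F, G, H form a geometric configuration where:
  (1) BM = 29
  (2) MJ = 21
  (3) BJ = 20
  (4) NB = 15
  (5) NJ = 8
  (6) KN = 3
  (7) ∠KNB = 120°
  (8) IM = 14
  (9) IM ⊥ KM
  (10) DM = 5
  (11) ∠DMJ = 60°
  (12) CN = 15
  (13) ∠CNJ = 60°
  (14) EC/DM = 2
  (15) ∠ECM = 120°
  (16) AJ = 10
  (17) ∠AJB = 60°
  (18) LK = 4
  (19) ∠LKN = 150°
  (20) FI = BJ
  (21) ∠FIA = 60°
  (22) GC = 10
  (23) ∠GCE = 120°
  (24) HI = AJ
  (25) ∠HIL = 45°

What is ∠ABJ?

Step 1: By the law of cosines on triangle BJA: BA² = 20² + 10² − 2·20·10·cos(60°) = 300, so BA = 10·√3.
Step 2: By the inverse law of cosines on triangle ABJ: cos(∠ABJ) = ((10·√3)² + 20² − 10²) / (2·10·√3·20) = 600/692.82 = 0.866, so ∠ABJ = 30°.

Therefore, the measure of angle ∠ABJ = 30°.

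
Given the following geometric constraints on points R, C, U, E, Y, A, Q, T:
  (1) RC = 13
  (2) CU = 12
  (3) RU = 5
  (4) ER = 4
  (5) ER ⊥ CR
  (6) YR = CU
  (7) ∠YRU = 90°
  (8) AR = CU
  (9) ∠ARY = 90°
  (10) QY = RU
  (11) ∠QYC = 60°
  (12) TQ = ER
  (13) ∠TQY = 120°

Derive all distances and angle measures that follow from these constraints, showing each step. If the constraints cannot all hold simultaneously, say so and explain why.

The constraints are consistent.

From the given relations:
  YR = CU = 12
  AR = CU = 12
  QY = RU = 5
  TQ = ER = 4

Step 1: From CR = 13, RE = 4, and ∠CRE = 90°, by the law of cosines:
  CE² = CR² + RE² - 2·CR·RE·cos(90°) = 169 + 16 - 0 = 185
  CE = √185

Step 2: From UR = 5, RY = 12, and ∠URY = 90°, by the law of cosines:
  UY² = UR² + RY² - 2·UR·RY·cos(90°) = 25 + 144 - 0 = 169
  UY = 13

Step 3: From YR = 12, RA = 12, and ∠YRA = 90°, by the law of cosines:
  YA² = YR² + RA² - 2·YR·RA·cos(90°) = 144 + 144 - 0 = 288
  YA = 12·√2

Step 4: From YQ = 5, QT = 4, and ∠YQT = 120°, by the law of cosines:
  YT² = YQ² + QT² - 2·YQ·QT·cos(120°) = 25 + 16 + 20 = 61
  YT = √61

Step 5: From RC = 13, RU = 5, CU = 12, by the inverse law of cosines:
  cos(∠CRU) = (RC² + RU² - CU²) / (2·RC·RU)
  ∠CRU = 67.38°

Step 6: From CR = 13, CU = 12, RU = 5, by the inverse law of cosines:
  cos(∠RCU) = (CR² + CU² - RU²) / (2·CR·CU)
  ∠RCU = 22.62°

Step 7: From UC = 12, UR = 5, CR = 13, by the inverse law of cosines:
  cos(∠CUR) = (UC² + UR² - CR²) / (2·UC·UR)
  ∠CUR = 90°

Step 8: From CE = √185, CR = 13, ER = 4, by the inverse law of cosines:
  cos(∠ECR) = (CE² + CR² - ER²) / (2·CE·CR)
  ∠ECR = 17.1°

Step 9: From UR = 5, UY = 13, RY = 12, by the inverse law of cosines:
  cos(∠RUY) = (UR² + UY² - RY²) / (2·UR·UY)
  ∠RUY = 67.38°

Step 10: From EC = √185, ER = 4, CR = 13, by the inverse law of cosines:
  cos(∠CER) = (EC² + ER² - CR²) / (2·EC·ER)
  ∠CER = 72.9°

Step 11: From YA = 12·√2, YR = 12, AR = 12, by the inverse law of cosines:
  cos(∠AYR) = (YA² + YR² - AR²) / (2·YA·YR)
  ∠AYR = 45°

Step 12: From YQ = 5, YT = √61, QT = 4, by the inverse law of cosines:
  cos(∠QYT) = (YQ² + YT² - QT²) / (2·YQ·YT)
  ∠QYT = 26.33°

Step 13: From YR = 12, YU = 13, RU = 5, by the inverse law of cosines:
  cos(∠RYU) = (YR² + YU² - RU²) / (2·YR·YU)
  ∠RYU = 22.62°

Step 14: From AR = 12, AY = 12·√2, RY = 12, by the inverse law of cosines:
  cos(∠RAY) = (AR² + AY² - RY²) / (2·AR·AY)
  ∠RAY = 45°

Step 15: From TQ = 4, TY = √61, QY = 5, by the inverse law of cosines:
  cos(∠QTY) = (TQ² + TY² - QY²) / (2·TQ·TY)
  ∠QTY = 33.67°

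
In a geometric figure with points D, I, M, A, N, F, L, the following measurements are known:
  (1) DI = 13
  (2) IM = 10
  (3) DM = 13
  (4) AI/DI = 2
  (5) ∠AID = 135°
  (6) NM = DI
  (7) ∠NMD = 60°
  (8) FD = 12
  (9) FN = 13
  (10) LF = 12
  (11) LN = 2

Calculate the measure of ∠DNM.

From the given relations: NM = DI = 13.
Step 1: By the law of cosines on triangle NMD: ND² = 13² + 13² − 2·13·13·cos(60°) = 169, so ND = 13.
Step 2: By the inverse law of cosines on triangle DNM: cos(∠DNM) = (13² + 13² − 13²) / (2·13·13) = 169/338 = 0.5, so ∠DNM = 60°.

Therefore, the measure of angle ∠DNM = 60°.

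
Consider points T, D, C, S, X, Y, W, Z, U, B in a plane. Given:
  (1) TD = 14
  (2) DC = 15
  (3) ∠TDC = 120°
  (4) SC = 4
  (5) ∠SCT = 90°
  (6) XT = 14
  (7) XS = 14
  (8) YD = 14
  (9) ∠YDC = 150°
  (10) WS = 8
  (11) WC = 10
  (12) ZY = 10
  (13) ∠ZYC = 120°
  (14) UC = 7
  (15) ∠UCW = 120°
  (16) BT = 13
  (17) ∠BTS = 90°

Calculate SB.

Step 1: By the law of cosines on triangle CDT: CT² = 15² + 14² − 2·15·14·cos(120°) = 631, so CT ≈ 25.12.
Step 2: By the law of cosines on triangle SCT: ST² = 4² + 25.12² − 2·4·25.12·cos(90°) = 647, so ST ≈ 25.44.
Step 3: By the law of cosines on triangle STB: SB² = 25.44² + 13² − 2·25.44·13·cos(90°) = 816, so SB = 4·√51.

Therefore, the length of SB = 4·√51.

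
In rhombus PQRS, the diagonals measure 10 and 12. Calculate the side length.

The diagonals of a rhombus bisect each other at right angles.
Half-diagonals: 10/2 = 5 and 12/2 = 6
side = sqrt(5^2 + 6^2)
side = sqrt(25 + 36)
side = sqrt(61)

sqrt(61)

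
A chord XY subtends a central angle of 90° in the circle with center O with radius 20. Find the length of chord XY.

Drop a perpendicular from the center to the chord, bisecting both the chord and the central angle.
Each half-chord = r sin(θ/2) = 20 sin(45°).
The full chord = 2 × 20 × sin(45°) = 20*sqrt(2).

20*sqrt(2)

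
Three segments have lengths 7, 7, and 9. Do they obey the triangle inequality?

Check all three triangle inequalities:
7 + 7 = 14 > 9 ✓
7 + 9 = 16 > 7 ✓
7 + 9 = 16 > 7 ✓
All conditions hold, so these sides form a valid triangle.

Yes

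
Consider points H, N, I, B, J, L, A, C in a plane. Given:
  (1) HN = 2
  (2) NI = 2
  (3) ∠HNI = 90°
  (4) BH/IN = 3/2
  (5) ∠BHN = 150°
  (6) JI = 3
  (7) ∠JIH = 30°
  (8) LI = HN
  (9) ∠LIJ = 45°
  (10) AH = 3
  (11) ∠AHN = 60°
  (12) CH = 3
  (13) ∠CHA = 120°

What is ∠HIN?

Step 1: By the law of cosines on triangle INH: IH² = 2² + 2² − 2·2·2·cos(90°) = 8, so IH = 2·√2.
Step 2: By the inverse law of cosines on triangle HIN: cos(∠HIN) = ((2·√2)² + 2² − 2²) / (2·2·√2·2) = 8/11.31 = 0.7071, so ∠HIN = 45°.

Therefore, the measure of angle ∠HIN = 45°.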